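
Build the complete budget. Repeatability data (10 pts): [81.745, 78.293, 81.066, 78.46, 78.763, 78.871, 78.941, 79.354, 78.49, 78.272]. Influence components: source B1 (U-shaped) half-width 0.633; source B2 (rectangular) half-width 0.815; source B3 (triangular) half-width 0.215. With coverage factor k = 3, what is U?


mean = (81.745 + 78.293 + 81.066 + 78.46 + 78.763 + 78.871 + 78.941 + 79.354 + 78.49 + 78.272) / 10 = 79.2255
s = sqrt(sum((x - mean)^2)/(n-1)) = 1.2054514
u_A = s / sqrt(n) = 1.2054514 / sqrt(10) = 0.3811972
u_B1 = 0.633 / sqrt(2) = 0.44759859
u_B2 = 0.815 / sqrt(3) = 0.47054047
u_B3 = 0.215 / sqrt(6) = 0.087773382
uc = sqrt(0.3811972^2 + 0.44759859^2 + 0.47054047^2 + 0.087773382^2) = 0.75813475
U = k * uc = 3 * 0.75813475
U = 2.2744

2.2744


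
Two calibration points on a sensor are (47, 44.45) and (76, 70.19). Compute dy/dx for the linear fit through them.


slope = (y2 - y1) / (x2 - x1)
= (70.19 - 44.45) / (76 - 47)
= 25.7400 / 29
= 0.8876

0.8876


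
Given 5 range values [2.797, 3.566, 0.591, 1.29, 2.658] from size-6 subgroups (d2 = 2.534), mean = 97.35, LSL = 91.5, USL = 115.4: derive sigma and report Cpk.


R_bar = (2.797 + 3.566 + 0.591 + 1.29 + 2.658) / 5 = 2.1804
sigma = R_bar / d2 = 2.1804 / 2.534 = 0.86045777
Cp = (USL - LSL)/(6*sigma) = (115.4 - 91.5)/(6*0.86045777) = 4.6293
Cpu = (115.4 - 97.35)/(3*0.86045777) = 6.9924
Cpl = (97.35 - 91.5)/(3*0.86045777) = 2.2662
Cpk = min(Cpu, Cpl) = 2.2662

2.2662


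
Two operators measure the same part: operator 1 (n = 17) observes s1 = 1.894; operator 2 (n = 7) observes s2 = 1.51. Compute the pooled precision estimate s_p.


s_p = sqrt(((n1-1)*s1^2 + (n2-1)*s2^2) / (n1+n2-2))
numerator = (17-1)*1.894^2 + (7-1)*1.51^2 = 57.395776 + 13.6806 = 71.076376
denominator = 17 + 7 - 2 = 22
s_p^2 = 71.076376 / 22 = 3.2307444
s_p = sqrt(3.2307444) = 1.7974

1.7974


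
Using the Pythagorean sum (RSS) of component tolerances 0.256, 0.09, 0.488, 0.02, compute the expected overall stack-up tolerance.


RSS = sqrt(0.256^2 + 0.09^2 + 0.488^2 + 0.02^2)
= sqrt(0.31218)
= 0.5587

0.5587


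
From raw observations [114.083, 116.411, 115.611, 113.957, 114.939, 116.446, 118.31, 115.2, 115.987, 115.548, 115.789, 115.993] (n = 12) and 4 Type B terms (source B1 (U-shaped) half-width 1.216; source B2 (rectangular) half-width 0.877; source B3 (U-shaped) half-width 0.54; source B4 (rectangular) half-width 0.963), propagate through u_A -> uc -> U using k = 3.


mean = (114.083 + 116.411 + 115.611 + 113.957 + 114.939 + 116.446 + 118.31 + 115.2 + 115.987 + 115.548 + 115.789 + 115.993) / 12 = 115.6895
s = sqrt(sum((x - mean)^2)/(n-1)) = 1.1505665
u_A = s / sqrt(n) = 1.1505665 / sqrt(12) = 0.33213994
u_B1 = 1.216 / sqrt(2) = 0.85984185
u_B2 = 0.877 / sqrt(3) = 0.50633619
u_B3 = 0.54 / sqrt(2) = 0.38183766
u_B4 = 0.963 / sqrt(3) = 0.55598831
uc = sqrt(0.33213994^2 + 0.85984185^2 + 0.50633619^2 + 0.38183766^2 + 0.55598831^2) = 1.2493776
U = k * uc = 3 * 1.2493776
U = 3.7481

3.7481


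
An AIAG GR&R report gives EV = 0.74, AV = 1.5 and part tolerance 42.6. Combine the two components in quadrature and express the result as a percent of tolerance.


GRR = sqrt(EV^2 + AV^2) = sqrt(0.74^2 + 1.5^2) = 1.6726028
%GRR = GRR / tol * 100 = 1.6726028 / 42.6 * 100
%GRR = 3.9263

3.9263


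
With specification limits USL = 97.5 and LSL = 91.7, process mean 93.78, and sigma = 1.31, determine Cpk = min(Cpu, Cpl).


Cpu = (USL - mean) / (3*sigma) = (97.5 - 93.78) / (3*1.31) = 0.9466
Cpl = (mean - LSL) / (3*sigma) = (93.78 - 91.7) / (3*1.31) = 0.5293
Cpk = min(Cpu, Cpl) = 0.5293

0.5293


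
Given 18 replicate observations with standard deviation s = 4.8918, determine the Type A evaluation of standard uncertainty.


u_A = s / sqrt(n)
u_A = 4.8918 / sqrt(18)
u_A = 4.8918 / 4.2426407
u_A = 1.1530

1.1530


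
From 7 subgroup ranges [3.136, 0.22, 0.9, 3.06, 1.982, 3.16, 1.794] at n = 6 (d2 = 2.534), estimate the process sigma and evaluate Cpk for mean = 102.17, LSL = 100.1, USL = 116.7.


R_bar = (3.136 + 0.22 + 0.9 + 3.06 + 1.982 + 3.16 + 1.794) / 7 = 2.036
sigma = R_bar / d2 = 2.036 / 2.534 = 0.80347277
Cp = (USL - LSL)/(6*sigma) = (116.7 - 100.1)/(6*0.80347277) = 3.4434
Cpu = (116.7 - 102.17)/(3*0.80347277) = 6.0280
Cpl = (102.17 - 100.1)/(3*0.80347277) = 0.8588
Cpk = min(Cpu, Cpl) = 0.8588

0.8588


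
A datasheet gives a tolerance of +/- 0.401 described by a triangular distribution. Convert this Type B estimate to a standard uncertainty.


u_B = half_width / sqrt(6)
u_B = 0.401 / 2.4494897
u_B = 0.1637

0.1637


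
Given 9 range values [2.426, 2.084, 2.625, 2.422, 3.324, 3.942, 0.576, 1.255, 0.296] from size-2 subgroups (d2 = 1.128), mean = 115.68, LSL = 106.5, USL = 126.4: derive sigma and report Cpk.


R_bar = (2.426 + 2.084 + 2.625 + 2.422 + 3.324 + 3.942 + 0.576 + 1.255 + 0.296) / 9 = 2.1055556
sigma = R_bar / d2 = 2.1055556 / 1.128 = 1.8666273
Cp = (USL - LSL)/(6*sigma) = (126.4 - 106.5)/(6*1.8666273) = 1.7768
Cpu = (126.4 - 115.68)/(3*1.8666273) = 1.9143
Cpl = (115.68 - 106.5)/(3*1.8666273) = 1.6393
Cpk = min(Cpu, Cpl) = 1.6393

1.6393


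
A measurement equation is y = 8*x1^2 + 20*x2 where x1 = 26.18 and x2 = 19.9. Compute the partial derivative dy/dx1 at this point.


y = 8*x1^2 + 20*x2
dy/dx1 = 2*8*x1
Evaluate at x1 = 26.18: c1 = 16 * 26.18
c1 = 418.8800

418.8800


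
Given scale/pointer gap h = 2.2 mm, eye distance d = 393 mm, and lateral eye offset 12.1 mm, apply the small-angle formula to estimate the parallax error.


error = h * offset / d
= 2.2 * 12.1 / 393
= 0.0677

0.0677


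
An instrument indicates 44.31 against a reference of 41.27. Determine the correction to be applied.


Correction = standard - reading
= 41.27 - 44.31
= -3.0400

-3.0400


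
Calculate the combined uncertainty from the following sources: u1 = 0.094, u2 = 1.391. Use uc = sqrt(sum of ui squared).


uc = sqrt(0.094^2 + 1.391^2)
uc = sqrt(1.943717)
uc = 1.3942

1.3942


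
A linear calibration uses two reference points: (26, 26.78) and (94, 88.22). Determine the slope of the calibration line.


slope = (y2 - y1) / (x2 - x1)
= (88.22 - 26.78) / (94 - 26)
= 61.4400 / 68
= 0.9035

0.9035


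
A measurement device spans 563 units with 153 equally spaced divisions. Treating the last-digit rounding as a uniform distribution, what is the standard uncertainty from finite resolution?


resolution = range / divisions
resolution = 563 / 153 = 3.6797386
u_res = resolution / (2*sqrt(3))
u_res = 3.6797386 / 3.4641016
u_res = 1.0622

1.0622


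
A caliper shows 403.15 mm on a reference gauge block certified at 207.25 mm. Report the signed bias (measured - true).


Systematic error = measured - true
= 403.15 - 207.25
= 195.9000

195.9000


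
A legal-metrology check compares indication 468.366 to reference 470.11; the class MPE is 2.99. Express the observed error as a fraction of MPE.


e = indication - reference = 468.366 - 470.11 = -1.7440
|e| = 1.7440
ratio = |e| / MPE = 1.7440 / 2.99
ratio = 0.5833

0.5833


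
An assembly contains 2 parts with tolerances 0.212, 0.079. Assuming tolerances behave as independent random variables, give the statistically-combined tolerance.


RSS = sqrt(0.212^2 + 0.079^2)
= sqrt(0.051185)
= 0.2262

0.2262


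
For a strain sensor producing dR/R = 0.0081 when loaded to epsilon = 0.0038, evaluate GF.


GF = (dR/R) / epsilon
= 0.0081 / 0.0038
= 2.1316

2.1316


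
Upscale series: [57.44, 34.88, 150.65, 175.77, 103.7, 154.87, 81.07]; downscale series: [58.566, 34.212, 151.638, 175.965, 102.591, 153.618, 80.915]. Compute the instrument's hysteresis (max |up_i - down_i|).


|57.44 - 58.566| = 1.1260
|34.88 - 34.212| = 0.6680
|150.65 - 151.638| = 0.9880
|175.77 - 175.965| = 0.1950
|103.7 - 102.591| = 1.1090
|154.87 - 153.618| = 1.2520
|81.07 - 80.915| = 0.1550
hysteresis = max(diffs) = 1.2520

1.2520


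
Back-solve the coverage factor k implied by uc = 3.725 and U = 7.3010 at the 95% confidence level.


k = U / uc
k = 7.3010 / 3.725
k = 1.96

1.96


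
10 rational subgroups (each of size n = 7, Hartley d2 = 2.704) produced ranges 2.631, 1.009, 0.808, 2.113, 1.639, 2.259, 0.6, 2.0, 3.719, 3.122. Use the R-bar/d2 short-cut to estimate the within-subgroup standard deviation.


R_bar = (2.631 + 1.009 + 0.808 + 2.113 + 1.639 + 2.259 + 0.6 + 2.0 + 3.719 + 3.122) / 10
R_bar = 19.9 / 10 = 1.99
sigma_hat = R_bar / d2 = 1.99 / 2.704 = 0.7359

0.7359


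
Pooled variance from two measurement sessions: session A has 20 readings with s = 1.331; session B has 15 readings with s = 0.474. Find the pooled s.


s_p = sqrt(((n1-1)*s1^2 + (n2-1)*s2^2) / (n1+n2-2))
numerator = (20-1)*1.331^2 + (15-1)*0.474^2 = 33.659659 + 3.145464 = 36.805123
denominator = 20 + 15 - 2 = 33
s_p^2 = 36.805123 / 33 = 1.1153068
s_p = sqrt(1.1153068) = 1.0561

1.0561


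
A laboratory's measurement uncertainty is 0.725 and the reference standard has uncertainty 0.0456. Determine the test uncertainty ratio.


TUR = u_lab / u_ref
= 0.725 / 0.0456
= 15.8991

15.8991


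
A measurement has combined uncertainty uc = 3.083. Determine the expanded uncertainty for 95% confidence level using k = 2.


U = k * uc
U = 2 * 3.083
U = 6.1660

6.1660


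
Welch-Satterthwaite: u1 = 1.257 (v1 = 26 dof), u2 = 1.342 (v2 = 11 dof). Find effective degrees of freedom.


uc = sqrt(u1^2 + u2^2) = sqrt(1.257^2 + 1.342^2) = 1.8387531
v_eff = uc^4 / (u1^4/v1 + u2^4/v2)
= 1.8387531^4 / (1.257^4/26 + 1.342^4/11)
= 11.431249 / 0.39088237
v_eff = 29.2447

29.2447


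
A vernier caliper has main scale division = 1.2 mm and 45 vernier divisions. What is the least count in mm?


LC = MSD / n_div
= 1.2 / 45
= 0.0267

0.0267


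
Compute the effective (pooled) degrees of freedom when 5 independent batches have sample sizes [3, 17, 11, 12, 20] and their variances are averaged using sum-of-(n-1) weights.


nu = sum_i (n_i - 1)
nu = ((3 - 1) + (17 - 1) + (11 - 1) + (12 - 1) + (20 - 1))
nu = 2 + 16 + 10 + 11 + 19
nu = 58

58


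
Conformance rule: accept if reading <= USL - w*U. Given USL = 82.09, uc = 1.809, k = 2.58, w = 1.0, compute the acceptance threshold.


U = k * uc = 2.58 * 1.809 = 4.66722
guard band g = w * U = 1.0 * 4.66722 = 4.66722
AL = USL - g = 82.09 - 4.66722
AL = 77.4228

77.4228


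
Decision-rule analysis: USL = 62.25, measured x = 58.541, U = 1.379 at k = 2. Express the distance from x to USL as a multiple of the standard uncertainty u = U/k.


u = U / k = 1.379 / 2 = 0.6895
margin = |USL - x| = |62.25 - 58.541| = 3.709
z = margin / u = 3.709 / 0.6895
z = 5.3793

5.3793


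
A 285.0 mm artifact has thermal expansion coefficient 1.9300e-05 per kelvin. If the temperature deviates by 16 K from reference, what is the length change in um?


dL = L * alpha * dT
= 285.0 * 1.9300e-05 * 16
= 0.0880080 mm
dL_um = 0.0880080 * 1000 = 88.0080 um

88.0080


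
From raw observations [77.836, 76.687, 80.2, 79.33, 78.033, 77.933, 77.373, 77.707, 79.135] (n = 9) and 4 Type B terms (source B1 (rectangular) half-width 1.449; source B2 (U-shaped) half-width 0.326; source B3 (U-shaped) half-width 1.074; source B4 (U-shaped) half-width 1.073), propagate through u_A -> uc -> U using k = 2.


mean = (77.836 + 76.687 + 80.2 + 79.33 + 78.033 + 77.933 + 77.373 + 77.707 + 79.135) / 9 = 78.24822222
s = sqrt(sum((x - mean)^2)/(n-1)) = 1.0941902
u_A = s / sqrt(n) = 1.0941902 / sqrt(9) = 0.36473007
u_B1 = 1.449 / sqrt(3) = 0.83658054
u_B2 = 0.326 / sqrt(2) = 0.23051681
u_B3 = 1.074 / sqrt(2) = 0.75943268
u_B4 = 1.073 / sqrt(2) = 0.75872558
uc = sqrt(0.36473007^2 + 0.83658054^2 + 0.23051681^2 + 0.75943268^2 + 0.75872558^2) = 1.4277379
U = k * uc = 2 * 1.4277379
U = 2.8555

2.8555


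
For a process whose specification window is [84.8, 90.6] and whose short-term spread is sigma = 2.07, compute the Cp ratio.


Cp = (USL - LSL) / (6 * sigma)
= (90.6 - 84.8) / (6 * 2.07)
= 5.8000 / 12.4200
= 0.4670

0.4670


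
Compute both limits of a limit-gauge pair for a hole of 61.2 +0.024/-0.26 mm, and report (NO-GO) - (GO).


GO = nominal - lower_tol (smallest hole = maximum material condition)
GO = 61.2 - 0.26 = 60.94
NO-GO = nominal + upper_tol (largest hole = least material condition)
NO-GO = 61.2 + 0.024 = 61.224
spread = NO-GO - GO = 61.224 - 60.94 = 0.2840

0.2840


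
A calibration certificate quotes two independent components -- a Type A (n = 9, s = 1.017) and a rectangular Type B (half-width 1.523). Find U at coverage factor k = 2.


u_A = s / sqrt(n) = 1.017 / sqrt(9) = 0.339
u_B = half_width / sqrt(3) = 1.523 / sqrt(3) = 0.87930446
uc = sqrt(u_A^2 + u_B^2) = sqrt(0.339^2 + 0.87930446^2) = 0.94238916
U = k * uc = 2 * 0.94238916
U = 1.8848

1.8848


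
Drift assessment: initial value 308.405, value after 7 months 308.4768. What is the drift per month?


rate = (v2 - v1) / months
= (308.4768 - 308.405) / 7
= 0.0718 / 7
= 0.0103

0.0103


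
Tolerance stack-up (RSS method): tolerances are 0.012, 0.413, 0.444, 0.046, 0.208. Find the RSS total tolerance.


RSS = sqrt(0.012^2 + 0.413^2 + 0.444^2 + 0.046^2 + 0.208^2)
= sqrt(0.413229)
= 0.6428

0.6428


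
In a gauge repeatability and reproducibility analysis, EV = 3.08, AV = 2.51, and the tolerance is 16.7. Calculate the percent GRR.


GRR = sqrt(EV^2 + AV^2) = sqrt(3.08^2 + 2.51^2) = 3.9732229
%GRR = GRR / tol * 100 = 3.9732229 / 16.7 * 100
%GRR = 23.7918

23.7918


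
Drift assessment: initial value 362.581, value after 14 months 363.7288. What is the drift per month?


rate = (v2 - v1) / months
= (363.7288 - 362.581) / 14
= 1.1478 / 14
= 0.0820

0.0820


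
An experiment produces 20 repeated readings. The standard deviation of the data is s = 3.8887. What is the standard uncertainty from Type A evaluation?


u_A = s / sqrt(n)
u_A = 3.8887 / sqrt(20)
u_A = 3.8887 / 4.472136
u_A = 0.8695

0.8695


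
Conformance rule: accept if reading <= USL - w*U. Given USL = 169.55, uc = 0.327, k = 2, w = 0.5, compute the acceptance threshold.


U = k * uc = 2 * 0.327 = 0.654
guard band g = w * U = 0.5 * 0.654 = 0.327
AL = USL - g = 169.55 - 0.327
AL = 169.2230

169.2230


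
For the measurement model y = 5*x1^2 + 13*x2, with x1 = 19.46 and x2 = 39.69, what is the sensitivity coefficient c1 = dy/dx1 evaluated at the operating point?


y = 5*x1^2 + 13*x2
dy/dx1 = 2*5*x1
Evaluate at x1 = 19.46: c1 = 10 * 19.46
c1 = 194.6000

194.6000


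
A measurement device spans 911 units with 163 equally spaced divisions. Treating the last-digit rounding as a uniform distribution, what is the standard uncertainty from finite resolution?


resolution = range / divisions
resolution = 911 / 163 = 5.5889571
u_res = resolution / (2*sqrt(3))
u_res = 5.5889571 / 3.4641016
u_res = 1.6134

1.6134


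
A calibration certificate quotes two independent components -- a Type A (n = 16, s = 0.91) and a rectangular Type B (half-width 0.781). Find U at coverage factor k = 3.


u_A = s / sqrt(n) = 0.91 / sqrt(16) = 0.2275
u_B = half_width / sqrt(3) = 0.781 / sqrt(3) = 0.45091056
uc = sqrt(u_A^2 + u_B^2) = sqrt(0.2275^2 + 0.45091056^2) = 0.50505107
U = k * uc = 3 * 0.50505107
U = 1.5152

1.5152


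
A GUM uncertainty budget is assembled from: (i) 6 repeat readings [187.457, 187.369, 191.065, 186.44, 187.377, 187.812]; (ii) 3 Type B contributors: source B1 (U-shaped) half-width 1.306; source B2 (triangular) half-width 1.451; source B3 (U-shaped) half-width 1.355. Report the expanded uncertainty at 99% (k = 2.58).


mean = (187.457 + 187.369 + 191.065 + 186.44 + 187.377 + 187.812) / 6 = 187.92
s = sqrt(sum((x - mean)^2)/(n-1)) = 1.6066056
u_A = s / sqrt(n) = 1.6066056 / sqrt(6) = 0.65589399
u_B1 = 1.306 / sqrt(2) = 0.92348146
u_B2 = 1.451 / sqrt(6) = 0.59236827
u_B3 = 1.355 / sqrt(2) = 0.95812969
uc = sqrt(0.65589399^2 + 0.92348146^2 + 0.59236827^2 + 0.95812969^2) = 1.5974754
U = k * uc = 2.58 * 1.5974754
U = 4.1215

4.1215


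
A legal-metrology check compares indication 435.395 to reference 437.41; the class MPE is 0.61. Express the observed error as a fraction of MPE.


e = indication - reference = 435.395 - 437.41 = -2.0150
|e| = 2.0150
ratio = |e| / MPE = 2.0150 / 0.61
ratio = 3.3033

3.3033


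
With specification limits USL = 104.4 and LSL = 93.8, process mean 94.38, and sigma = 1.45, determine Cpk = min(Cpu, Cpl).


Cpu = (USL - mean) / (3*sigma) = (104.4 - 94.38) / (3*1.45) = 2.3034
Cpl = (mean - LSL) / (3*sigma) = (94.38 - 93.8) / (3*1.45) = 0.1333
Cpk = min(Cpu, Cpl) = 0.1333

0.1333


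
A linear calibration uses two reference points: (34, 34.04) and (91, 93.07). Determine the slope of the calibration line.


slope = (y2 - y1) / (x2 - x1)
= (93.07 - 34.04) / (91 - 34)
= 59.0300 / 57
= 1.0356

1.0356


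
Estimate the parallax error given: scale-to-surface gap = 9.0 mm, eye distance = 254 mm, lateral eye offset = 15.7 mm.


error = h * offset / d
= 9.0 * 15.7 / 254
= 0.5563

0.5563


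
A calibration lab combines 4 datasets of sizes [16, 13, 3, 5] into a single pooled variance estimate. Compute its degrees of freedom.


nu = sum_i (n_i - 1)
nu = ((16 - 1) + (13 - 1) + (3 - 1) + (5 - 1))
nu = 15 + 12 + 2 + 4
nu = 33

33


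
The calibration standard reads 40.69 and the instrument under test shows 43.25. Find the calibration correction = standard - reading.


Correction = standard - reading
= 40.69 - 43.25
= -2.5600

-2.5600


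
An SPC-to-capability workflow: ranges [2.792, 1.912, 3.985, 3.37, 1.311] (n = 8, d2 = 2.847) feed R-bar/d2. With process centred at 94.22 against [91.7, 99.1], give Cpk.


R_bar = (2.792 + 1.912 + 3.985 + 3.37 + 1.311) / 5 = 2.674
sigma = R_bar / d2 = 2.674 / 2.847 = 0.93923428
Cp = (USL - LSL)/(6*sigma) = (99.1 - 91.7)/(6*0.93923428) = 1.3131
Cpu = (99.1 - 94.22)/(3*0.93923428) = 1.7319
Cpl = (94.22 - 91.7)/(3*0.93923428) = 0.8943
Cpk = min(Cpu, Cpl) = 0.8943

0.8943


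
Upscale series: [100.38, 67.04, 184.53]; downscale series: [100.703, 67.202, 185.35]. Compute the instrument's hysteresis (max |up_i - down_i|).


|100.38 - 100.703| = 0.3230
|67.04 - 67.202| = 0.1620
|184.53 - 185.35| = 0.8200
hysteresis = max(diffs) = 0.8200

0.8200


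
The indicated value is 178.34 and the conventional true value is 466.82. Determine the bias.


Systematic error = measured - true
= 178.34 - 466.82
= -288.4800

-288.4800


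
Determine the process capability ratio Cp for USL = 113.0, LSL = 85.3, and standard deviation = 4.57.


Cp = (USL - LSL) / (6 * sigma)
= (113.0 - 85.3) / (6 * 4.57)
= 27.7000 / 27.4200
= 1.0102

1.0102


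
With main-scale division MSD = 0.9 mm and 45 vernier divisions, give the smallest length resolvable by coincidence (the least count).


LC = MSD / n_div
= 0.9 / 45
= 0.0200

0.0200


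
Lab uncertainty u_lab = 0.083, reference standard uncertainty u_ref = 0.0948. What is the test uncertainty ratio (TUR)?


TUR = u_lab / u_ref
= 0.083 / 0.0948
= 0.8755

0.8755


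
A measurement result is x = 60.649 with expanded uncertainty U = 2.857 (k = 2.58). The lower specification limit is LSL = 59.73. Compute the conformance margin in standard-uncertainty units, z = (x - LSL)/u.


u = U / k = 2.857 / 2.58 = 1.1073643
margin = |LSL - x| = |59.73 - 60.649| = 0.919
z = margin / u = 0.919 / 1.1073643
z = 0.8299

0.8299


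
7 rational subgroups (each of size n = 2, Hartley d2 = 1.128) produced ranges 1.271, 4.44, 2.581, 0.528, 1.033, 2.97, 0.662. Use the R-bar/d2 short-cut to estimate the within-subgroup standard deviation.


R_bar = (1.271 + 4.44 + 2.581 + 0.528 + 1.033 + 2.97 + 0.662) / 7
R_bar = 13.485 / 7 = 1.9264286
sigma_hat = R_bar / d2 = 1.9264286 / 1.128 = 1.7078

1.7078


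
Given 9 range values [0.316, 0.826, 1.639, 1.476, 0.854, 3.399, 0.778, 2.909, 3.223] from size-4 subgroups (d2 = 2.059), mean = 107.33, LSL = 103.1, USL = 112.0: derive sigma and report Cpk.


R_bar = (0.316 + 0.826 + 1.639 + 1.476 + 0.854 + 3.399 + 0.778 + 2.909 + 3.223) / 9 = 1.7133333
sigma = R_bar / d2 = 1.7133333 / 2.059 = 0.83211914
Cp = (USL - LSL)/(6*sigma) = (112.0 - 103.1)/(6*0.83211914) = 1.7826
Cpu = (112.0 - 107.33)/(3*0.83211914) = 1.8707
Cpl = (107.33 - 103.1)/(3*0.83211914) = 1.6945
Cpk = min(Cpu, Cpl) = 1.6945

1.6945


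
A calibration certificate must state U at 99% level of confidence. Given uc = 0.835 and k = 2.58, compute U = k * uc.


U = k * uc
U = 2.58 * 0.835
U = 2.1543

2.1543


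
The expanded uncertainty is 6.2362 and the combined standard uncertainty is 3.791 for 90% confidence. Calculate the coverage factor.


k = U / uc
k = 6.2362 / 3.791
k = 1.645

1.645


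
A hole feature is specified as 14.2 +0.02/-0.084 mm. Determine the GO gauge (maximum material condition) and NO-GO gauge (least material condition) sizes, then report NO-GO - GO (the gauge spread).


GO = nominal - lower_tol (smallest hole = maximum material condition)
GO = 14.2 - 0.084 = 14.116
NO-GO = nominal + upper_tol (largest hole = least material condition)
NO-GO = 14.2 + 0.02 = 14.22
spread = NO-GO - GO = 14.22 - 14.116 = 0.1040

0.1040


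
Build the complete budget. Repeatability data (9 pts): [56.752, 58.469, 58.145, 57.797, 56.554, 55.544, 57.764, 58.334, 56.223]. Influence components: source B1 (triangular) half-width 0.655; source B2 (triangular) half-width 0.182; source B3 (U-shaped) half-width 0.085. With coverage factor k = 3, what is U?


mean = (56.752 + 58.469 + 58.145 + 57.797 + 56.554 + 55.544 + 57.764 + 58.334 + 56.223) / 9 = 57.28688889
s = sqrt(sum((x - mean)^2)/(n-1)) = 1.0434789
u_A = s / sqrt(n) = 1.0434789 / sqrt(9) = 0.3478263
u_B1 = 0.655 / sqrt(6) = 0.26740263
u_B2 = 0.182 / sqrt(6) = 0.074301189
u_B3 = 0.085 / sqrt(2) = 0.060104076
uc = sqrt(0.3478263^2 + 0.26740263^2 + 0.074301189^2 + 0.060104076^2) = 0.44902168
U = k * uc = 3 * 0.44902168
U = 1.3471

1.3471


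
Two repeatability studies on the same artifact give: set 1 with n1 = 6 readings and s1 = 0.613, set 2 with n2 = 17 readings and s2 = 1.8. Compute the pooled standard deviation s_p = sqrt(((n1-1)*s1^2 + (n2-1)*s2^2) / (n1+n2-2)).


s_p = sqrt(((n1-1)*s1^2 + (n2-1)*s2^2) / (n1+n2-2))
numerator = (6-1)*0.613^2 + (17-1)*1.8^2 = 1.878845 + 51.84 = 53.718845
denominator = 6 + 17 - 2 = 21
s_p^2 = 53.718845 / 21 = 2.5580402
s_p = sqrt(2.5580402) = 1.5994

1.5994


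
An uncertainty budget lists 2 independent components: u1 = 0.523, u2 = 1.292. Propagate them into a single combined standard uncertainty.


uc = sqrt(0.523^2 + 1.292^2)
uc = sqrt(1.942793)
uc = 1.3938

1.3938


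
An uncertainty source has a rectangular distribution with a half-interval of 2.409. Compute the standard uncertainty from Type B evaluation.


u_B = half_width / sqrt(3)
u_B = 2.409 / 1.7320508
u_B = 1.3908

1.3908


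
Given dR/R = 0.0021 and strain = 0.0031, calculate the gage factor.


GF = (dR/R) / epsilon
= 0.0021 / 0.0031
= 0.6774

0.6774


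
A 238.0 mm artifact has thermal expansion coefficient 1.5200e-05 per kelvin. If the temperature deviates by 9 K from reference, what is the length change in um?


dL = L * alpha * dT
= 238.0 * 1.5200e-05 * 9
= 0.0325584 mm
dL_um = 0.0325584 * 1000 = 32.5584 um

32.5584


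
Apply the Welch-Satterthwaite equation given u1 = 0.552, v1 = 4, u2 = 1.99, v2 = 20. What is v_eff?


uc = sqrt(u1^2 + u2^2) = sqrt(0.552^2 + 1.99^2) = 2.0651402
v_eff = uc^4 / (u1^4/v1 + u2^4/v2)
= 2.0651402^4 / (0.552^4/4 + 1.99^4/20)
= 18.188554 / 0.80733073
v_eff = 22.5292

22.5292


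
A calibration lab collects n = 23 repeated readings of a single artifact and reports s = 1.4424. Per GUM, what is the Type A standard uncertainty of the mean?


u_A = s / sqrt(n)
u_A = 1.4424 / sqrt(23)
u_A = 1.4424 / 4.7958315
u_A = 0.3008

0.3008


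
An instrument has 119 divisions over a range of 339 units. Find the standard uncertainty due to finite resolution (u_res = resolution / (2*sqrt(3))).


resolution = range / divisions
resolution = 339 / 119 = 2.8487395
u_res = resolution / (2*sqrt(3))
u_res = 2.8487395 / 3.4641016
u_res = 0.8224

0.8224


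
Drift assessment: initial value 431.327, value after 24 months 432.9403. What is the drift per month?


rate = (v2 - v1) / months
= (432.9403 - 431.327) / 24
= 1.6133 / 24
= 0.0672

0.0672


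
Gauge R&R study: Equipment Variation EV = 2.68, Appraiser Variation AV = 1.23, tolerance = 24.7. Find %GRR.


GRR = sqrt(EV^2 + AV^2) = sqrt(2.68^2 + 1.23^2) = 2.9487794
%GRR = GRR / tol * 100 = 2.9487794 / 24.7 * 100
%GRR = 11.9384

11.9384


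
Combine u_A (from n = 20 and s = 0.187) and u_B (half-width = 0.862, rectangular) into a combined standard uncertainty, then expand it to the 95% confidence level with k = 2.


u_A = s / sqrt(n) = 0.187 / sqrt(20) = 0.041814471
u_B = half_width / sqrt(3) = 0.862 / sqrt(3) = 0.49767593
uc = sqrt(u_A^2 + u_B^2) = sqrt(0.041814471^2 + 0.49767593^2) = 0.49942946
U = k * uc = 2 * 0.49942946
U = 0.9989

0.9989


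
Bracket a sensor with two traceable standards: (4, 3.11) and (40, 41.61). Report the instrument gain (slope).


slope = (y2 - y1) / (x2 - x1)
= (41.61 - 3.11) / (40 - 4)
= 38.5000 / 36
= 1.0694

1.0694


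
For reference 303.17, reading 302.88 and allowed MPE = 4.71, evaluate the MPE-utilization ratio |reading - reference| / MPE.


e = indication - reference = 302.88 - 303.17 = -0.2900
|e| = 0.2900
ratio = |e| / MPE = 0.2900 / 4.71
ratio = 0.0616

0.0616


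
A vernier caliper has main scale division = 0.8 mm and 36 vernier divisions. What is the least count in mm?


LC = MSD / n_div
= 0.8 / 36
= 0.0222

0.0222


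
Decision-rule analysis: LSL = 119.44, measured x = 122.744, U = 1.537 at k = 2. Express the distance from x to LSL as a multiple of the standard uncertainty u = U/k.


u = U / k = 1.537 / 2 = 0.7685
margin = |LSL - x| = |119.44 - 122.744| = 3.304
z = margin / u = 3.304 / 0.7685
z = 4.2993

4.2993


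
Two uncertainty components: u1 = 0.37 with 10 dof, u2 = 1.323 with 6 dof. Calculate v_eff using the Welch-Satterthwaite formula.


uc = sqrt(u1^2 + u2^2) = sqrt(0.37^2 + 1.323^2) = 1.3737645
v_eff = uc^4 / (u1^4/v1 + u2^4/v2)
= 1.3737645^4 / (0.37^4/10 + 1.323^4/6)
= 3.5616329 / 0.51248276
v_eff = 6.9498

6.9498


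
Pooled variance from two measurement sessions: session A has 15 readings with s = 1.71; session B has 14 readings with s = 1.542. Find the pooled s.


s_p = sqrt(((n1-1)*s1^2 + (n2-1)*s2^2) / (n1+n2-2))
numerator = (15-1)*1.71^2 + (14-1)*1.542^2 = 40.9374 + 30.910932 = 71.848332
denominator = 15 + 14 - 2 = 27
s_p^2 = 71.848332 / 27 = 2.6610493
s_p = sqrt(2.6610493) = 1.6313

1.6313


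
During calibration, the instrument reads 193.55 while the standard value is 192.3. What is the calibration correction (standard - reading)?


Correction = standard - reading
= 192.3 - 193.55
= -1.2500

-1.2500


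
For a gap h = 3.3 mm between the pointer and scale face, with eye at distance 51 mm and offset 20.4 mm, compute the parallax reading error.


error = h * offset / d
= 3.3 * 20.4 / 51
= 1.3200

1.3200


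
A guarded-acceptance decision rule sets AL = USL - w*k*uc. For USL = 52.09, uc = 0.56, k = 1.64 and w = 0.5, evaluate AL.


U = k * uc = 1.64 * 0.56 = 0.9184
guard band g = w * U = 0.5 * 0.9184 = 0.4592
AL = USL - g = 52.09 - 0.4592
AL = 51.6308

51.6308


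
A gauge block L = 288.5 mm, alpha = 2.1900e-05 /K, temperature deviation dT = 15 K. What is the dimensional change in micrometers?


dL = L * alpha * dT
= 288.5 * 2.1900e-05 * 15
= 0.0947722 mm
dL_um = 0.0947722 * 1000 = 94.7722 um

94.7722


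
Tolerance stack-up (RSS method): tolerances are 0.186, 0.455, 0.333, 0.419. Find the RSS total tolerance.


RSS = sqrt(0.186^2 + 0.455^2 + 0.333^2 + 0.419^2)
= sqrt(0.528071)
= 0.7267

0.7267


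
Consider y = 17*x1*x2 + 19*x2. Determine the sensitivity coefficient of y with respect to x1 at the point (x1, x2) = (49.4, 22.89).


y = 17*x1*x2 + 19*x2
dy/dx1 = 17*x2
Evaluate at x2 = 22.89: c1 = 17 * 22.89
c1 = 389.1300

389.1300


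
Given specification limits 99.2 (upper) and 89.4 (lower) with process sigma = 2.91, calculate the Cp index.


Cp = (USL - LSL) / (6 * sigma)
= (99.2 - 89.4) / (6 * 2.91)
= 9.8000 / 17.4600
= 0.5613

0.5613


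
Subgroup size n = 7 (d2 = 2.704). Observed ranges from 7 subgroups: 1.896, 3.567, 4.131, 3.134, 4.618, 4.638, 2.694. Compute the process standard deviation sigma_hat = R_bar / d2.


R_bar = (1.896 + 3.567 + 4.131 + 3.134 + 4.618 + 4.638 + 2.694) / 7
R_bar = 24.678 / 7 = 3.5254286
sigma_hat = R_bar / d2 = 3.5254286 / 2.704 = 1.3038

1.3038


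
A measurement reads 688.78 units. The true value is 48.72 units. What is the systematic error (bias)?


Systematic error = measured - true
= 688.78 - 48.72
= 640.0600

640.0600


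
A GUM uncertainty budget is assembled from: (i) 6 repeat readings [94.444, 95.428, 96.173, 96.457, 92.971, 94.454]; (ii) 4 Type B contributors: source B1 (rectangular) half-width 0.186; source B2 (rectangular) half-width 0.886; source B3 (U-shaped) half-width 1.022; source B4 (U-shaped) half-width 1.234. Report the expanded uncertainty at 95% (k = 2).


mean = (94.444 + 95.428 + 96.173 + 96.457 + 92.971 + 94.454) / 6 = 94.98783333
s = sqrt(sum((x - mean)^2)/(n-1)) = 1.2965467
u_A = s / sqrt(n) = 1.2965467 / sqrt(6) = 0.52931297
u_B1 = 0.186 / sqrt(3) = 0.10738715
u_B2 = 0.886 / sqrt(3) = 0.51153234
u_B3 = 1.022 / sqrt(2) = 0.72266313
u_B4 = 1.234 / sqrt(2) = 0.87256977
uc = sqrt(0.52931297^2 + 0.10738715^2 + 0.51153234^2 + 0.72266313^2 + 0.87256977^2) = 1.3553559
U = k * uc = 2 * 1.3553559
U = 2.7107

2.7107


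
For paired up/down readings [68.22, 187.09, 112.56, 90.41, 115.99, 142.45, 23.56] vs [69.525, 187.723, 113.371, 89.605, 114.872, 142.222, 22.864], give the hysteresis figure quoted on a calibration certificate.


|68.22 - 69.525| = 1.3050
|187.09 - 187.723| = 0.6330
|112.56 - 113.371| = 0.8110
|90.41 - 89.605| = 0.8050
|115.99 - 114.872| = 1.1180
|142.45 - 142.222| = 0.2280
|23.56 - 22.864| = 0.6960
hysteresis = max(diffs) = 1.3050

1.3050


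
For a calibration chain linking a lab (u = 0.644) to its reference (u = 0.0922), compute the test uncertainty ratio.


TUR = u_lab / u_ref
= 0.644 / 0.0922
= 6.9848

6.9848


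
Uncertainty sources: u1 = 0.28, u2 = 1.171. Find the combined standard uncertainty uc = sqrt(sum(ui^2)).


uc = sqrt(0.28^2 + 1.171^2)
uc = sqrt(1.449641)
uc = 1.2040

1.2040


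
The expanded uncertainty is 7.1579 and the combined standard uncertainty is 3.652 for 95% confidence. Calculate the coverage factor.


k = U / uc
k = 7.1579 / 3.652
k = 1.96

1.96


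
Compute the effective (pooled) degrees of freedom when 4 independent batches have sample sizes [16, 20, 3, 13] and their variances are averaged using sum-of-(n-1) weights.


nu = sum_i (n_i - 1)
nu = ((16 - 1) + (20 - 1) + (3 - 1) + (13 - 1))
nu = 15 + 19 + 2 + 12
nu = 48

48


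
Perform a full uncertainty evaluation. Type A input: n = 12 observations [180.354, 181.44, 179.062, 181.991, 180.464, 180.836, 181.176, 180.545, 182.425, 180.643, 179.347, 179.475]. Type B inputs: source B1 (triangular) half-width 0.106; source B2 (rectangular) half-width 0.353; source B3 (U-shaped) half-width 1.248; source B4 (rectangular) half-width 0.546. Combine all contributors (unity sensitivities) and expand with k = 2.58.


mean = (180.354 + 181.44 + 179.062 + 181.991 + 180.464 + 180.836 + 181.176 + 180.545 + 182.425 + 180.643 + 179.347 + 179.475) / 12 = 180.6465
s = sqrt(sum((x - mean)^2)/(n-1)) = 1.0276892
u_A = s / sqrt(n) = 1.0276892 / sqrt(12) = 0.29666832
u_B1 = 0.106 / sqrt(6) = 0.043274319
u_B2 = 0.353 / sqrt(3) = 0.20380465
u_B3 = 1.248 / sqrt(2) = 0.88246926
u_B4 = 0.546 / sqrt(3) = 0.31523325
uc = sqrt(0.29666832^2 + 0.043274319^2 + 0.20380465^2 + 0.88246926^2 + 0.31523325^2) = 1.0047612
U = k * uc = 2.58 * 1.0047612
U = 2.5923

2.5923


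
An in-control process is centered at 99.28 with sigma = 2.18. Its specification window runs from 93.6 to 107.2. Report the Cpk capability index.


Cpu = (USL - mean) / (3*sigma) = (107.2 - 99.28) / (3*2.18) = 1.2110
Cpl = (mean - LSL) / (3*sigma) = (99.28 - 93.6) / (3*2.18) = 0.8685
Cpk = min(Cpu, Cpl) = 0.8685

0.8685


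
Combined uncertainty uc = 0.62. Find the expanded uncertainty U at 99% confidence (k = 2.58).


U = k * uc
U = 2.58 * 0.62
U = 1.5996

1.5996


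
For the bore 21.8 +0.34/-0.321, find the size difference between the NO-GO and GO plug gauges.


GO = nominal - lower_tol (smallest hole = maximum material condition)
GO = 21.8 - 0.321 = 21.479
NO-GO = nominal + upper_tol (largest hole = least material condition)
NO-GO = 21.8 + 0.34 = 22.14
spread = NO-GO - GO = 22.14 - 21.479 = 0.6610

0.6610


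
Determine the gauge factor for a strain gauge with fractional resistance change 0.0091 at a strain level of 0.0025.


GF = (dR/R) / epsilon
= 0.0091 / 0.0025
= 3.6400

3.6400


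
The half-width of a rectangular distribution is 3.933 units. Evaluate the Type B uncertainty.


u_B = half_width / sqrt(3)
u_B = 3.933 / 1.7320508
u_B = 2.2707

2.2707


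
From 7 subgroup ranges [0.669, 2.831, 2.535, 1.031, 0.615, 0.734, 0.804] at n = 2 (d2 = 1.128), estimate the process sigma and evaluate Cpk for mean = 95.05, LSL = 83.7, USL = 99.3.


R_bar = (0.669 + 2.831 + 2.535 + 1.031 + 0.615 + 0.734 + 0.804) / 7 = 1.317
sigma = R_bar / d2 = 1.317 / 1.128 = 1.1675532
Cp = (USL - LSL)/(6*sigma) = (99.3 - 83.7)/(6*1.1675532) = 2.2269
Cpu = (99.3 - 95.05)/(3*1.1675532) = 1.2134
Cpl = (95.05 - 83.7)/(3*1.1675532) = 3.2404
Cpk = min(Cpu, Cpl) = 1.2134

1.2134


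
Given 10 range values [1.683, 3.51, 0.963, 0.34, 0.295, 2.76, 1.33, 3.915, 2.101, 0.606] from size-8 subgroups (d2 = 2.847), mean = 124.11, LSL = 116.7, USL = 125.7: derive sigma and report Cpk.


R_bar = (1.683 + 3.51 + 0.963 + 0.34 + 0.295 + 2.76 + 1.33 + 3.915 + 2.101 + 0.606) / 10 = 1.7503
sigma = R_bar / d2 = 1.7503 / 2.847 = 0.6147875
Cp = (USL - LSL)/(6*sigma) = (125.7 - 116.7)/(6*0.6147875) = 2.4399
Cpu = (125.7 - 124.11)/(3*0.6147875) = 0.8621
Cpl = (124.11 - 116.7)/(3*0.6147875) = 4.0176
Cpk = min(Cpu, Cpl) = 0.8621

0.8621


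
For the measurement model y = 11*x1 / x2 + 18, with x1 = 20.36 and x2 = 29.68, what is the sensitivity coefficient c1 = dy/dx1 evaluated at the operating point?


y = 11*x1 / x2 + 18
dy/dx1 = 11/x2
Evaluate at x2 = 29.68: c1 = 11 / 29.68
c1 = 0.3706

0.3706


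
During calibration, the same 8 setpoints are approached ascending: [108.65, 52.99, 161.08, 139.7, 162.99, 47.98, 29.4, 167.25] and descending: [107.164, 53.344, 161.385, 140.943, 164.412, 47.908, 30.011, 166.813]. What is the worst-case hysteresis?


|108.65 - 107.164| = 1.4860
|52.99 - 53.344| = 0.3540
|161.08 - 161.385| = 0.3050
|139.7 - 140.943| = 1.2430
|162.99 - 164.412| = 1.4220
|47.98 - 47.908| = 0.0720
|29.4 - 30.011| = 0.6110
|167.25 - 166.813| = 0.4370
hysteresis = max(diffs) = 1.4860

1.4860


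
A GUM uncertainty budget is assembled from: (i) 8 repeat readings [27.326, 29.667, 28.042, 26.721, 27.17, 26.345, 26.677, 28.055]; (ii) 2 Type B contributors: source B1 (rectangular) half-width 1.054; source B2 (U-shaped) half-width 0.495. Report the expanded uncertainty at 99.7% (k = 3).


mean = (27.326 + 29.667 + 28.042 + 26.721 + 27.17 + 26.345 + 26.677 + 28.055) / 8 = 27.500375
s = sqrt(sum((x - mean)^2)/(n-1)) = 1.0727167
u_A = s / sqrt(n) = 1.0727167 / sqrt(8) = 0.37926263
u_B1 = 1.054 / sqrt(3) = 0.60852718
u_B2 = 0.495 / sqrt(2) = 0.35001786
uc = sqrt(0.37926263^2 + 0.60852718^2 + 0.35001786^2) = 0.7979085
U = k * uc = 3 * 0.7979085
U = 2.3937

2.3937


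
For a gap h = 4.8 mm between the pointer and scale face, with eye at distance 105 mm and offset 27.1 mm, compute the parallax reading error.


error = h * offset / d
= 4.8 * 27.1 / 105
= 1.2389

1.2389


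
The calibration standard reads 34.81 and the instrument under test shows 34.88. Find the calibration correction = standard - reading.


Correction = standard - reading
= 34.81 - 34.88
= -0.0700

-0.0700


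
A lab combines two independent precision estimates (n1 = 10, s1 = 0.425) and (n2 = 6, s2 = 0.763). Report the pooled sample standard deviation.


s_p = sqrt(((n1-1)*s1^2 + (n2-1)*s2^2) / (n1+n2-2))
numerator = (10-1)*0.425^2 + (6-1)*0.763^2 = 1.625625 + 2.910845 = 4.53647
denominator = 10 + 6 - 2 = 14
s_p^2 = 4.53647 / 14 = 0.32403357
s_p = sqrt(0.32403357) = 0.5692

0.5692


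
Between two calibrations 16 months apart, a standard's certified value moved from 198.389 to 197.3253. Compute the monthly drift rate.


rate = (v2 - v1) / months
= (197.3253 - 198.389) / 16
= -1.0637 / 16
= -0.0665

-0.0665


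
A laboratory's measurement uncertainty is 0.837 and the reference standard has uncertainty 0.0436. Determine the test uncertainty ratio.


TUR = u_lab / u_ref
= 0.837 / 0.0436
= 19.1972

19.1972


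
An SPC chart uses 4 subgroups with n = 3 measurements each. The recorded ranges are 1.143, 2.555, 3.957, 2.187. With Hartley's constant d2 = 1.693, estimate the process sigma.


R_bar = (1.143 + 2.555 + 3.957 + 2.187) / 4
R_bar = 9.842 / 4 = 2.4605
sigma_hat = R_bar / d2 = 2.4605 / 1.693 = 1.4533

1.4533


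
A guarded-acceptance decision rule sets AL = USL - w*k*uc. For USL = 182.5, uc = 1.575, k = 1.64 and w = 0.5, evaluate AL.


U = k * uc = 1.64 * 1.575 = 2.583
guard band g = w * U = 0.5 * 2.583 = 1.2915
AL = USL - g = 182.5 - 1.2915
AL = 181.2085

181.2085


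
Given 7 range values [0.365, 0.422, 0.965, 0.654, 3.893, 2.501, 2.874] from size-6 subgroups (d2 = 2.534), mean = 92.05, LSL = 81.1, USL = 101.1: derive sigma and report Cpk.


R_bar = (0.365 + 0.422 + 0.965 + 0.654 + 3.893 + 2.501 + 2.874) / 7 = 1.6677143
sigma = R_bar / d2 = 1.6677143 / 2.534 = 0.65813508
Cp = (USL - LSL)/(6*sigma) = (101.1 - 81.1)/(6*0.65813508) = 5.0648
Cpu = (101.1 - 92.05)/(3*0.65813508) = 4.5837
Cpl = (92.05 - 81.1)/(3*0.65813508) = 5.5460
Cpk = min(Cpu, Cpl) = 4.5837

4.5837


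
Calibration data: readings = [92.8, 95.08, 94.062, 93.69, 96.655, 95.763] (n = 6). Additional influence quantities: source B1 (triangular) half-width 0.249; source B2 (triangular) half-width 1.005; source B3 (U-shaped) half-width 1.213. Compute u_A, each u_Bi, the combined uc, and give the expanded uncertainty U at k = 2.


mean = (92.8 + 95.08 + 94.062 + 93.69 + 96.655 + 95.763) / 6 = 94.675
s = sqrt(sum((x - mean)^2)/(n-1)) = 1.4233614
u_A = s / sqrt(n) = 1.4233614 / sqrt(6) = 0.58108486
u_B1 = 0.249 / sqrt(6) = 0.10165382
u_B2 = 1.005 / sqrt(6) = 0.41028953
u_B3 = 1.213 / sqrt(2) = 0.85772053
uc = sqrt(0.58108486^2 + 0.10165382^2 + 0.41028953^2 + 0.85772053^2) = 1.1189348
U = k * uc = 2 * 1.1189348
U = 2.2379

2.2379


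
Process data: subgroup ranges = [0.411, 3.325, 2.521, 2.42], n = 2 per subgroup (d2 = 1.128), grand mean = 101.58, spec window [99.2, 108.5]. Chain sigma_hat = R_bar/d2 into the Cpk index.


R_bar = (0.411 + 3.325 + 2.521 + 2.42) / 4 = 2.16925
sigma = R_bar / d2 = 2.16925 / 1.128 = 1.923094
Cp = (USL - LSL)/(6*sigma) = (108.5 - 99.2)/(6*1.923094) = 0.8060
Cpu = (108.5 - 101.58)/(3*1.923094) = 1.1995
Cpl = (101.58 - 99.2)/(3*1.923094) = 0.4125
Cpk = min(Cpu, Cpl) = 0.4125

0.4125


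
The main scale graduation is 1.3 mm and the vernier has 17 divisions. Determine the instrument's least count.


LC = MSD / n_div
= 1.3 / 17
= 0.0765

0.0765


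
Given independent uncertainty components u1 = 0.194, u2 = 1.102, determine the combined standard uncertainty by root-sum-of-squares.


uc = sqrt(0.194^2 + 1.102^2)
uc = sqrt(1.25204)
uc = 1.1189

1.1189


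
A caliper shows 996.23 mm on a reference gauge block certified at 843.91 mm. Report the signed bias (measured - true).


Systematic error = measured - true
= 996.23 - 843.91
= 152.3200

152.3200


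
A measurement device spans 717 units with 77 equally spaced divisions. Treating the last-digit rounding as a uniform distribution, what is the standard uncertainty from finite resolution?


resolution = range / divisions
resolution = 717 / 77 = 9.3116883
u_res = resolution / (2*sqrt(3))
u_res = 9.3116883 / 3.4641016
u_res = 2.6881

2.6881
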